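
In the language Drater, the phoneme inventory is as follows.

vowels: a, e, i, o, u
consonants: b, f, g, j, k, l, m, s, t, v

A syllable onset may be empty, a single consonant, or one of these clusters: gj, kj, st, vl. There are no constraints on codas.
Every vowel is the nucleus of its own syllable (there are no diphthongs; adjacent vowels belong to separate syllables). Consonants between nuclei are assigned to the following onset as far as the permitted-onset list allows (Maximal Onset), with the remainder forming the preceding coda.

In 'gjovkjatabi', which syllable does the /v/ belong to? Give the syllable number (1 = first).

1

Nuclei (vowels): o, a, a, i → 4 syllables.
Between /o/ (V1) and /a/ (V2): /vkj/ — longest licit onset from the right is /kj/, leaving /v/ as coda.
Between /a/ (V2) and /a/ (V3): just /t/ — single C goes to the following onset.
Between /a/ (V3) and /i/ (V4): /b/ is a single consonant, so it becomes the next onset.
Syllabification: gjov.kja.ta.bi.
The /v/ is in the coda of syllable 1 (/gjov/).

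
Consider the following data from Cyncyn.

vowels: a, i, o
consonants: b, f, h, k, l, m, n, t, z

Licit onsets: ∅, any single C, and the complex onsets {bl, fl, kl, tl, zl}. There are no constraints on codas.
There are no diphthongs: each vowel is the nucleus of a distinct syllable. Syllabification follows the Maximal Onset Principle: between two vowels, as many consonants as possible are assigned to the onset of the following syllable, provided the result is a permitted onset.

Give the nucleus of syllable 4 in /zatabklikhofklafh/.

Vowels present: a, a, i, o, a; each is a nucleus, giving 5 syllables.
The fourth nucleus (vowel 4 from the left) is /o/.

o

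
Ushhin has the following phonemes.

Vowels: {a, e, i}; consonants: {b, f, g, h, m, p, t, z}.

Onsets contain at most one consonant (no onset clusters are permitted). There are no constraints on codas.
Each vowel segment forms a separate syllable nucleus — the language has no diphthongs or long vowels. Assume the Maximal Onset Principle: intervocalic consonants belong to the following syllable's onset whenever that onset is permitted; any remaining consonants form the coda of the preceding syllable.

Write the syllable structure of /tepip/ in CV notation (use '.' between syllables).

CV.CVC

The vowels are e, i — 2 nuclei, so 2 syllables.
/e…i/ gap (V1→V2): /p/ → onset of the next syllable (single consonants are always licit onsets).
So the parse is te.pip.
Mapping each syllable to C/V: /te/ → CV, /pip/ → CVC.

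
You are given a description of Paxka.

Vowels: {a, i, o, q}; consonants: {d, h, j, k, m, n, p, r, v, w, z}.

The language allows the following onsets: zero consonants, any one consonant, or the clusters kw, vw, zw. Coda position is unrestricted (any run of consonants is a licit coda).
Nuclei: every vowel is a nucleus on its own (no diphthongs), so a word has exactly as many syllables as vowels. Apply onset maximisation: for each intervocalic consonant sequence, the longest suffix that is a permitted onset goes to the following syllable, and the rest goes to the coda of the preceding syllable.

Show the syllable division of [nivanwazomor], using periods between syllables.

The vowels are i, a, a, o, o — 5 nuclei, so 5 syllables.
/i…a/ gap (V1→V2): /v/ is a single consonant, so it becomes the next onset.
/a…a/ gap (V2→V3): /nw/ — longest licit onset from the right is /w/, leaving /n/ as coda.
/a…o/ gap (V3→V4): just /z/ — single C goes to the following onset.
/o…o/ gap (V4→V5): /m/ is a single consonant, so it becomes the next onset.

ni.van.wa.zo.mor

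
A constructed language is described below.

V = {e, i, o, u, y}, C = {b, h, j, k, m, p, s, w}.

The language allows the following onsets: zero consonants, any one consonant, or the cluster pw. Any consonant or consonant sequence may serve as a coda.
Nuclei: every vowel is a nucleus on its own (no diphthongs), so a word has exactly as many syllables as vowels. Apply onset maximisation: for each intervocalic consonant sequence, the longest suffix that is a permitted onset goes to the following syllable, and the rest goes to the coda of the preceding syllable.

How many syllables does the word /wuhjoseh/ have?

Vowels present: u, o, e; each is a nucleus, giving 3 syllables.

3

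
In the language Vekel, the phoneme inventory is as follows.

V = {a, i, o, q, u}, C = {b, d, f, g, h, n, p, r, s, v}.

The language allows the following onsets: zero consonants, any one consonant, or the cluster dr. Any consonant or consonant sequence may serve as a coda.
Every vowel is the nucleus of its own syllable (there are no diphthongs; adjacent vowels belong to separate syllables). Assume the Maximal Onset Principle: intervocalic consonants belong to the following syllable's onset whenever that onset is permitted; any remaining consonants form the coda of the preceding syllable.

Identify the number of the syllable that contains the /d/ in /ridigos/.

2

Vowels present: i, i, o; each is a nucleus, giving 3 syllables.
σ1/σ2 boundary: /d/ is a single consonant, so it becomes the next onset.
σ2/σ3 boundary: /g/ → onset of the next syllable (single consonants are always licit onsets).
Result: ri.di.gos.
The /d/ is in the onset of syllable 2 (/di/).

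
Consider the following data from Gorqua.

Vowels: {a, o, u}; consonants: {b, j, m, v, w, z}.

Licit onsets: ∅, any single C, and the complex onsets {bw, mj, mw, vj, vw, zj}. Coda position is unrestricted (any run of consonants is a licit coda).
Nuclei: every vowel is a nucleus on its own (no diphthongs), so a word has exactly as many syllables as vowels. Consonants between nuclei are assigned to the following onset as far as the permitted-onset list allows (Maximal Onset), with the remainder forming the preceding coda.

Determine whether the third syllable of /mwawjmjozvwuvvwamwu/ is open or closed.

closed

The vowels are a, o, u, a, u — 5 nuclei, so 5 syllables.
σ1/σ2 boundary: /wjmj/ splits as /wj/ + /mj/ (/mj/ is the longest suffix that is a licit onset).
σ2/σ3 boundary: /zvw/ splits as /z/ + /vw/ (/vw/ is the longest suffix that is a licit onset).
σ3/σ4 boundary: /vvw/ — longest licit onset from the right is /vw/, leaving /v/ as coda.
σ4/σ5 boundary: /mw/ is a licit onset in full, so it all attaches to the next syllable.
So the parse is mwawj.mjoz.vwuv.vwa.mwu.
Syllable 3 is /vwuv/ with coda /v/, so it is closed.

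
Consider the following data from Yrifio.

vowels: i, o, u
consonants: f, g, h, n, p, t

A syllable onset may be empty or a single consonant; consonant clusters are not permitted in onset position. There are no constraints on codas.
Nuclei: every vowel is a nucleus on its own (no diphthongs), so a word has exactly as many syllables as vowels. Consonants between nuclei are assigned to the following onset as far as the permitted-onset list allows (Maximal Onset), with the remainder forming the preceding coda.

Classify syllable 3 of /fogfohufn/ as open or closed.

closed

Nuclei (vowels): o, o, u → 3 syllables.
σ1/σ2 boundary: /gf/ — longest licit onset from the right is /f/, leaving /g/ as coda.
σ2/σ3 boundary: /h/ → onset of the next syllable (single consonants are always licit onsets).
Result: fog.fo.hufn.
Syllable 3 is /hufn/ with coda /fn/, so it is closed.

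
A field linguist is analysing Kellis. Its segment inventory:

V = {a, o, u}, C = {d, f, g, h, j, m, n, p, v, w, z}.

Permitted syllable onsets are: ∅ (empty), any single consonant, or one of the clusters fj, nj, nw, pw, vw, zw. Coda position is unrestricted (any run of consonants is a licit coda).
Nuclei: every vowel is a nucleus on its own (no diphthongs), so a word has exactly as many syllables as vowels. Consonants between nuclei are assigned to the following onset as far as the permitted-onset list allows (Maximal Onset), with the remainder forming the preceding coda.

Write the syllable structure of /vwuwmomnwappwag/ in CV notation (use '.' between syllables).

CCVC.CVC.CCVC.CCVC

Nuclei (vowels): u, o, a, a → 4 syllables.
V1 /u/ – V2 /o/: cluster /wm/ — the longest permitted-onset suffix is /m/; onset = /m/, preceding coda = /w/.
V2 /o/ – V3 /a/: /mnw/ splits as /m/ + /nw/ (/nw/ is the longest suffix that is a licit onset).
V3 /a/ – V4 /a/: /ppw/ — longest licit onset from the right is /pw/, leaving /p/ as coda.
Syllabification: vwuw.mom.nwap.pwag.
Mapping each syllable to C/V: /vwuw/ → CCVC, /mom/ → CVC, /nwap/ → CCVC, /pwag/ → CCVC.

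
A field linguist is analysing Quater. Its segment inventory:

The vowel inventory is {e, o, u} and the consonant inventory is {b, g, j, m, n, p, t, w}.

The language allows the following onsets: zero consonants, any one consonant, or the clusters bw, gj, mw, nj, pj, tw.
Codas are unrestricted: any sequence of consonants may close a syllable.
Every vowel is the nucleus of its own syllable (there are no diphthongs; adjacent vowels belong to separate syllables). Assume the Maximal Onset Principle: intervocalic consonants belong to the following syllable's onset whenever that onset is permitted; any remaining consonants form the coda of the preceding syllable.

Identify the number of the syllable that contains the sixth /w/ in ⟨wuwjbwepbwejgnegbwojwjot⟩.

5

Nuclei (vowels): u, e, e, e, o, o → 6 syllables.
V1 /u/ – V2 /e/: cluster /wjbw/ — the longest permitted-onset suffix is /bw/; onset = /bw/, preceding coda = /wj/.
V2 /e/ – V3 /e/: /pbw/ splits as /p/ + /bw/ (/bw/ is the longest suffix that is a licit onset).
V3 /e/ – V4 /e/: /jgn/; trying suffixes from longest down, /n/ is the first permitted one, so coda /jg/ | onset /n/.
V4 /e/ – V5 /o/: cluster /gbw/ — the longest permitted-onset suffix is /bw/; onset = /bw/, preceding coda = /g/.
V5 /o/ – V6 /o/: /jwj/; trying suffixes from longest down, /j/ is the first permitted one, so coda /jw/ | onset /j/.
Putting it together: wuwj.bwep.bwejg.neg.bwojw.jot.
The sixth /w/ is in the coda of syllable 5 (/bwojw/).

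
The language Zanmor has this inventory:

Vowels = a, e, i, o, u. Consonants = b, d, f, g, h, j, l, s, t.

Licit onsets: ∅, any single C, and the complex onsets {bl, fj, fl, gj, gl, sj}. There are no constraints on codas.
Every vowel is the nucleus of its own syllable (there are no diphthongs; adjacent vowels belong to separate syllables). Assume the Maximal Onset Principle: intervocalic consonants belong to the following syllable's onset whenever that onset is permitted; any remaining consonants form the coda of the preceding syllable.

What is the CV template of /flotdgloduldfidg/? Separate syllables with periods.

CCVCC.CCV.CVCC.CVCC

Vowels present: o, o, u, i; each is a nucleus, giving 4 syllables.
σ1/σ2 boundary: /tdgl/ — longest licit onset from the right is /gl/, leaving /td/ as coda.
σ2/σ3 boundary: /d/ → onset of the next syllable (single consonants are always licit onsets).
σ3/σ4 boundary: /ldf/; trying suffixes from longest down, /f/ is the first permitted one, so coda /ld/ | onset /f/.
Syllabification: flotd.glo.duld.fidg.
Mapping each syllable to C/V: /flotd/ → CCVCC, /glo/ → CCV, /duld/ → CVCC, /fidg/ → CVCC.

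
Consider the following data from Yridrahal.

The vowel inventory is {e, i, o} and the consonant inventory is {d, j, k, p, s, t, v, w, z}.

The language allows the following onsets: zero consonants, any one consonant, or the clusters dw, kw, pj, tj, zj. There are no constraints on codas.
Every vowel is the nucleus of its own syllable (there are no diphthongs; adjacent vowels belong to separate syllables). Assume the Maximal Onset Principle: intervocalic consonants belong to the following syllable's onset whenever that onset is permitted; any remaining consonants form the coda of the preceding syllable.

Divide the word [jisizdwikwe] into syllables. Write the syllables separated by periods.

Vowels present: i, i, i, e; each is a nucleus, giving 4 syllables.
σ1/σ2 boundary: just /s/ — single C goes to the following onset.
σ2/σ3 boundary: /zdw/ splits as /z/ + /dw/ (/dw/ is the longest suffix that is a licit onset).
σ3/σ4 boundary: cluster /kw/ — /kw/ is itself a permitted onset, so the whole cluster goes right; preceding coda = ∅.

ji.siz.dwi.kwe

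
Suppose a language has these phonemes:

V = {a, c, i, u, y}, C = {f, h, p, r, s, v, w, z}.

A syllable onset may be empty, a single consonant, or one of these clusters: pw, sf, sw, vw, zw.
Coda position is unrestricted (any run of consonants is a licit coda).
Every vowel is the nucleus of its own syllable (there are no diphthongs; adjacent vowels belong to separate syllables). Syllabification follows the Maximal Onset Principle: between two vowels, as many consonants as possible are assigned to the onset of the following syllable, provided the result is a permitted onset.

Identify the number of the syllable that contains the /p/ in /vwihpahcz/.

Nuclei (vowels): i, a, c → 3 syllables.
σ1/σ2 boundary: /hp/ splits as /h/ + /p/ (/p/ is the longest suffix that is a licit onset).
σ2/σ3 boundary: /h/ is a single consonant, so it becomes the next onset.
Result: vwih.pa.hcz.
The /p/ is in the onset of syllable 2 (/pa/).

2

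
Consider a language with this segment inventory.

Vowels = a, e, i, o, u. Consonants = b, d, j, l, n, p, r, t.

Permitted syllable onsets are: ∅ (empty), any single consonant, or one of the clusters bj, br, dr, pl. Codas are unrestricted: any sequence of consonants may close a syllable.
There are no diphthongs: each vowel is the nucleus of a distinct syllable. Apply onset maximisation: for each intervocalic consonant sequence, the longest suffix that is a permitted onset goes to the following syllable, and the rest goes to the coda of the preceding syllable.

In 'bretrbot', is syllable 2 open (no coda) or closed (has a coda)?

closed

Nuclei (vowels): e, o → 2 syllables.
Between /e/ (V1) and /o/ (V2): /trb/ — longest licit onset from the right is /b/, leaving /tr/ as coda.
So the parse is bretr.bot.
Syllable 2 is /bot/ with coda /t/, so it is closed.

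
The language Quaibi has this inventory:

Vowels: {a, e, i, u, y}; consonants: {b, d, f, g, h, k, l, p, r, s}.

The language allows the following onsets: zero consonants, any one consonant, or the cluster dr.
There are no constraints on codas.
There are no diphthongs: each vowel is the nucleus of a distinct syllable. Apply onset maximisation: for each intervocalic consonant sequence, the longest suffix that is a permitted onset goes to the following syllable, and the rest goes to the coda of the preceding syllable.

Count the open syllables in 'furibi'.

3

Nuclei (vowels): u, i, i → 3 syllables.
σ1/σ2 boundary: /r/ is a single consonant, so it becomes the next onset.
σ2/σ3 boundary: /b/ is a single consonant, so it becomes the next onset.
Putting it together: fu.ri.bi.
Classifying each syllable: /fu/ (open), /ri/ (open), /bi/ (open).
Open syllables: 3.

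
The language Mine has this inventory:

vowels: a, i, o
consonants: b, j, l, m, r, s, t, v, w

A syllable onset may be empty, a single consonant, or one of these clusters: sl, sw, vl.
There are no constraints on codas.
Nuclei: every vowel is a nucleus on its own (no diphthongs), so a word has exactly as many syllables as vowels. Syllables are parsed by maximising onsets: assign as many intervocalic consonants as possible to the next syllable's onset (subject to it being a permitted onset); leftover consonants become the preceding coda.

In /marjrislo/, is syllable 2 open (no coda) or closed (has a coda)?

open

Nuclei (vowels): a, i, o → 3 syllables.
Between /a/ (V1) and /i/ (V2): cluster /rjr/ — the longest permitted-onset suffix is /r/; onset = /r/, preceding coda = /rj/.
Between /i/ (V2) and /o/ (V3): /sl/ — entire cluster is a permitted onset → onset /sl/, coda ∅.
Syllabification: marj.ri.slo.
Syllable 2 is /ri/; it ends in its nucleus with no coda, so it is open.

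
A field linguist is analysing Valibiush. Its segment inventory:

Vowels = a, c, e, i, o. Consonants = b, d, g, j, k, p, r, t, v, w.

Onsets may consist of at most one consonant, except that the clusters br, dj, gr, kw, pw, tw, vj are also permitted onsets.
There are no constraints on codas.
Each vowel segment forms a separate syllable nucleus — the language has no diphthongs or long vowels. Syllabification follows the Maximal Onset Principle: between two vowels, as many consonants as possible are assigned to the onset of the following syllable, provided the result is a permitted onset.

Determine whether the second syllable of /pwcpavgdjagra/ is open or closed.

closed

Nuclei (vowels): c, a, a, a → 4 syllables.
V1 /c/ – V2 /a/: just /p/ — single C goes to the following onset.
V2 /a/ – V3 /a/: /vgdj/; trying suffixes from longest down, /dj/ is the first permitted one, so coda /vg/ | onset /dj/.
V3 /a/ – V4 /a/: /gr/ is a licit onset in full, so it all attaches to the next syllable.
Putting it together: pwc.pavg.dja.gra.
Syllable 2 is /pavg/ with coda /vg/, so it is closed.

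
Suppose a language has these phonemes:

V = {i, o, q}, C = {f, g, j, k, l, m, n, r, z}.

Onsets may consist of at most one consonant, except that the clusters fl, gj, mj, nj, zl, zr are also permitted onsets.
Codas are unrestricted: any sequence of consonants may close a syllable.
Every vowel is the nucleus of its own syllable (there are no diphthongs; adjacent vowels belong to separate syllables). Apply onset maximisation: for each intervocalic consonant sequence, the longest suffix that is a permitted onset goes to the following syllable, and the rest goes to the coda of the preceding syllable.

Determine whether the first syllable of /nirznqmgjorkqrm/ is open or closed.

closed

Vowels present: i, q, o, q; each is a nucleus, giving 4 syllables.
V1 /i/ – V2 /q/: /rzn/ splits as /rz/ + /n/ (/n/ is the longest suffix that is a licit onset).
V2 /q/ – V3 /o/: cluster /mgj/ — the longest permitted-onset suffix is /gj/; onset = /gj/, preceding coda = /m/.
V3 /o/ – V4 /q/: cluster /rk/ — the longest permitted-onset suffix is /k/; onset = /k/, preceding coda = /r/.
Syllabification: nirz.nqm.gjor.kqrm.
Syllable 1 is /nirz/ with coda /rz/, so it is closed.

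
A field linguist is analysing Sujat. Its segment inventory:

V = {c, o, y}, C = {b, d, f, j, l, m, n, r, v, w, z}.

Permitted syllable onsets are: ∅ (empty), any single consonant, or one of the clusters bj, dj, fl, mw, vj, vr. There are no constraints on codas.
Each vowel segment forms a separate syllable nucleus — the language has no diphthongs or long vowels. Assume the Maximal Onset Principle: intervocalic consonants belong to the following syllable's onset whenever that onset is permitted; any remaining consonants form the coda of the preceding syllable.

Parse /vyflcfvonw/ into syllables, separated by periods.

Vowels present: y, c, o; each is a nucleus, giving 3 syllables.
V1 /y/ – V2 /c/: /fl/ is a licit onset in full, so it all attaches to the next syllable.
V2 /c/ – V3 /o/: /fv/ — longest licit onset from the right is /v/, leaving /f/ as coda.

vy.flcf.vonw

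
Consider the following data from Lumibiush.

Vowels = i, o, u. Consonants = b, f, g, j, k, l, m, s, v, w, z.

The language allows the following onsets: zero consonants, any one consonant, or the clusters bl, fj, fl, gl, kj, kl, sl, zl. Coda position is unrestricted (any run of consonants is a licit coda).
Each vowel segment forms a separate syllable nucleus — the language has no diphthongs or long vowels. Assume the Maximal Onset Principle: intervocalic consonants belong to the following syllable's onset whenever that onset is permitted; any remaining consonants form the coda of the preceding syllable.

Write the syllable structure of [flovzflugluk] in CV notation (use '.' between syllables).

CCVCC.CCV.CCVC

Vowels present: o, u, u; each is a nucleus, giving 3 syllables.
Between /o/ (V1) and /u/ (V2): /vzfl/ — longest licit onset from the right is /fl/, leaving /vz/ as coda.
Between /u/ (V2) and /u/ (V3): /gl/ — entire cluster is a permitted onset → onset /gl/, coda ∅.
Result: flovz.flu.gluk.
Mapping each syllable to C/V: /flovz/ → CCVCC, /flu/ → CCV, /gluk/ → CCVC.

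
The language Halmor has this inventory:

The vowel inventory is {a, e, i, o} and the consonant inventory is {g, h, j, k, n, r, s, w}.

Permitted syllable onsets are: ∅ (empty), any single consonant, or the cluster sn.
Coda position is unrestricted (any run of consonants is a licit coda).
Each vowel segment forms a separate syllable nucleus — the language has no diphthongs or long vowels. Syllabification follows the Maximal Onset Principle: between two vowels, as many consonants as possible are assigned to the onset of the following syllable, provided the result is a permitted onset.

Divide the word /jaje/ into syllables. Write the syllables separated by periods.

ja.je

Vowels present: a, e; each is a nucleus, giving 2 syllables.
/a…e/ gap (V1→V2): /j/ → onset of the next syllable (single consonants are always licit onsets).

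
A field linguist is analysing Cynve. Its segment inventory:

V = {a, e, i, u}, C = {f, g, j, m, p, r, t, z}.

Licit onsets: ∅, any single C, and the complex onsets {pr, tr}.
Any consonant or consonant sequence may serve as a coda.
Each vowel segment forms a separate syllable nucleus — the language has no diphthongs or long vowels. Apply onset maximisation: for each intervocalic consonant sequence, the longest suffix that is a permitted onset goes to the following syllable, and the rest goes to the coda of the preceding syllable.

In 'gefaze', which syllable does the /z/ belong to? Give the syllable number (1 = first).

The vowels are e, a, e — 3 nuclei, so 3 syllables.
σ1/σ2 boundary: /f/ → onset of the next syllable (single consonants are always licit onsets).
σ2/σ3 boundary: /z/ → onset of the next syllable (single consonants are always licit onsets).
So the parse is ge.fa.ze.
The /z/ is in the onset of syllable 3 (/ze/).

3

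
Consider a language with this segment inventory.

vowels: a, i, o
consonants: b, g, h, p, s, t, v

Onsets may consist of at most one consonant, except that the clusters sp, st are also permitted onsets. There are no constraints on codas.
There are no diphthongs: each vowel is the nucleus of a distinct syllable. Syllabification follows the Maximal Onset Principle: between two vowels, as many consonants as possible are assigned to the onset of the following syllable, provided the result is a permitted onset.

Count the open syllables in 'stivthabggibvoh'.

0

The vowels are i, a, i, o — 4 nuclei, so 4 syllables.
σ1/σ2 boundary: /vth/; trying suffixes from longest down, /h/ is the first permitted one, so coda /vt/ | onset /h/.
σ2/σ3 boundary: /bgg/ splits as /bg/ + /g/ (/g/ is the longest suffix that is a licit onset).
σ3/σ4 boundary: /bv/; trying suffixes from longest down, /v/ is the first permitted one, so coda /b/ | onset /v/.
Syllabification: stivt.habg.gib.voh.
Classifying each syllable: /stivt/ (closed), /habg/ (closed), /gib/ (closed), /voh/ (closed).
Open syllables: 0.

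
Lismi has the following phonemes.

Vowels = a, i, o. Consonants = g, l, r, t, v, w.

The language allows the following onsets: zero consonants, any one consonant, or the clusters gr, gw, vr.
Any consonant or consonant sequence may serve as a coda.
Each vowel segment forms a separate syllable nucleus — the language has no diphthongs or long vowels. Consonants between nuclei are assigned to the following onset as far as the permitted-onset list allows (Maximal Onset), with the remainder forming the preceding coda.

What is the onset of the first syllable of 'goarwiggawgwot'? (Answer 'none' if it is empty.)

Nuclei (vowels): o, a, i, a, o → 5 syllables.
Between /o/ (V1) and /a/ (V2): no consonants, so the boundary falls immediately after /o/.
Between /a/ (V2) and /i/ (V3): /rw/; trying suffixes from longest down, /w/ is the first permitted one, so coda /r/ | onset /w/.
Between /i/ (V3) and /a/ (V4): /gg/ — longest licit onset from the right is /g/, leaving /g/ as coda.
Between /a/ (V4) and /o/ (V5): /wgw/ — longest licit onset from the right is /gw/, leaving /w/ as coda.
Syllabification: go.ar.wig.gaw.gwot.
Syllable 1 is /go/: onset /g/, nucleus /o/, coda ∅.

g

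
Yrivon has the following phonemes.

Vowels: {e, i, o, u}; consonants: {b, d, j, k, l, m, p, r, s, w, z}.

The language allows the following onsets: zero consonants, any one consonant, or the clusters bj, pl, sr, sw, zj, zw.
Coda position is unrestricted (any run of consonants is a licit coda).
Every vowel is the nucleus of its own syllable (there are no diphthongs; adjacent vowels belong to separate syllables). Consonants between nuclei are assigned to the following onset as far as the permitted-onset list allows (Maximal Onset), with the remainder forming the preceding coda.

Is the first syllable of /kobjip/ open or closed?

The vowels are o, i — 2 nuclei, so 2 syllables.
σ1/σ2 boundary: /bj/ — entire cluster is a permitted onset → onset /bj/, coda ∅.
Syllabification: ko.bjip.
Syllable 1 is /ko/; it ends in its nucleus with no coda, so it is open.

open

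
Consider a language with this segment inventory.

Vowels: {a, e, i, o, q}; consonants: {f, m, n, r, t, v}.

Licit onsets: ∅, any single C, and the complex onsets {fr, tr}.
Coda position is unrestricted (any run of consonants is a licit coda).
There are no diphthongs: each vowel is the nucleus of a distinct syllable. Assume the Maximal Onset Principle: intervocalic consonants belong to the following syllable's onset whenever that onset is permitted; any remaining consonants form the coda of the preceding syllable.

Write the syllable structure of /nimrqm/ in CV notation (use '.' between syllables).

CVC.CVC

The vowels are i, q — 2 nuclei, so 2 syllables.
/i…q/ gap (V1→V2): /mr/ splits as /m/ + /r/ (/r/ is the longest suffix that is a licit onset).
Result: nim.rqm.
Mapping each syllable to C/V: /nim/ → CVC, /rqm/ → CVC.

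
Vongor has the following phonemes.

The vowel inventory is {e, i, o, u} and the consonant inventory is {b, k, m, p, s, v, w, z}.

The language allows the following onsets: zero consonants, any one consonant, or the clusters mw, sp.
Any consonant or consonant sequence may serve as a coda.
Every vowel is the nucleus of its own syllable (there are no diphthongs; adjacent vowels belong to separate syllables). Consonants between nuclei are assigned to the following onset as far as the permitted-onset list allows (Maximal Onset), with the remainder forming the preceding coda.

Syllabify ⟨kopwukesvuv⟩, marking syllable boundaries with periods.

kop.wu.kes.vuv

The vowels are o, u, e, u — 4 nuclei, so 4 syllables.
Between /o/ (V1) and /u/ (V2): /pw/; trying suffixes from longest down, /w/ is the first permitted one, so coda /p/ | onset /w/.
Between /u/ (V2) and /e/ (V3): /k/ → onset of the next syllable (single consonants are always licit onsets).
Between /e/ (V3) and /u/ (V4): /sv/ splits as /s/ + /v/ (/v/ is the longest suffix that is a licit onset).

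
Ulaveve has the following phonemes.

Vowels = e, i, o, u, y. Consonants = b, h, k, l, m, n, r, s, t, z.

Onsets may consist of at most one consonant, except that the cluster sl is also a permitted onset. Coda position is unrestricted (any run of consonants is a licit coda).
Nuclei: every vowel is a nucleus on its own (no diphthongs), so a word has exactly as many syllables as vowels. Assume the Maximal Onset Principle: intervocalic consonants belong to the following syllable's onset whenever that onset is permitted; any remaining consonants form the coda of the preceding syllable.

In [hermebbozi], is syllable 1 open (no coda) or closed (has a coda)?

Nuclei (vowels): e, e, o, i → 4 syllables.
Between /e/ (V1) and /e/ (V2): /rm/ splits as /r/ + /m/ (/m/ is the longest suffix that is a licit onset).
Between /e/ (V2) and /o/ (V3): cluster /bb/ — the longest permitted-onset suffix is /b/; onset = /b/, preceding coda = /b/.
Between /o/ (V3) and /i/ (V4): /z/ → onset of the next syllable (single consonants are always licit onsets).
Putting it together: her.meb.bo.zi.
Syllable 1 is /her/ with coda /r/, so it is closed.

closed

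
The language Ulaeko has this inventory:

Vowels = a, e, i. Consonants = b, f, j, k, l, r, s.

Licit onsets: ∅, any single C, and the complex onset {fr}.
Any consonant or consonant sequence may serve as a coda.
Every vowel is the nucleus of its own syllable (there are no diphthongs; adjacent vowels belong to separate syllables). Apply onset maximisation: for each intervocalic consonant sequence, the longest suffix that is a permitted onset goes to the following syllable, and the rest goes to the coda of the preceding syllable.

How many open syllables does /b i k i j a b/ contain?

2

Nuclei (vowels): i, i, a → 3 syllables.
Between /i/ (V1) and /i/ (V2): /k/ → onset of the next syllable (single consonants are always licit onsets).
Between /i/ (V2) and /a/ (V3): /j/ → onset of the next syllable (single consonants are always licit onsets).
Putting it together: bi.ki.jab.
Classifying each syllable: /bi/ (open), /ki/ (open), /jab/ (closed).
Open syllables: 2.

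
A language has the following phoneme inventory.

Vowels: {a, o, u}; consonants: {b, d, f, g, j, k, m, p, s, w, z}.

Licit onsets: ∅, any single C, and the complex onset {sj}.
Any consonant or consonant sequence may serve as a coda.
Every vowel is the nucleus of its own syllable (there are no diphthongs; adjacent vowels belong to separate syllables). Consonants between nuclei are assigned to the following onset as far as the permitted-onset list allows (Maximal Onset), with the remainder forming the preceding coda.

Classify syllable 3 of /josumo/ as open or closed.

open

The vowels are o, u, o — 3 nuclei, so 3 syllables.
Between /o/ (V1) and /u/ (V2): just /s/ — single C goes to the following onset.
Between /u/ (V2) and /o/ (V3): /m/ is a single consonant, so it becomes the next onset.
Syllabification: jo.su.mo.
Syllable 3 is /mo/; it ends in its nucleus with no coda, so it is open.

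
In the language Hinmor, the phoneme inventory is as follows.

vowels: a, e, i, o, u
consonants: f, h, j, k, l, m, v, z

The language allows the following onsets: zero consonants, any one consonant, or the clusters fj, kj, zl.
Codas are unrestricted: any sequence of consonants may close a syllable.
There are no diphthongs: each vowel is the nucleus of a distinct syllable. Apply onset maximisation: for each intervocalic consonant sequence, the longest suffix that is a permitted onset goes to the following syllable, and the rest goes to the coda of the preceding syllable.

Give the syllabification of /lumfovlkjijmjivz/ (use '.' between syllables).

The vowels are u, o, i, i — 4 nuclei, so 4 syllables.
V1 /u/ – V2 /o/: /mf/; trying suffixes from longest down, /f/ is the first permitted one, so coda /m/ | onset /f/.
V2 /o/ – V3 /i/: /vlkj/; trying suffixes from longest down, /kj/ is the first permitted one, so coda /vl/ | onset /kj/.
V3 /i/ – V4 /i/: cluster /jmj/ — the longest permitted-onset suffix is /j/; onset = /j/, preceding coda = /jm/.

lum.fovl.kjijm.jivz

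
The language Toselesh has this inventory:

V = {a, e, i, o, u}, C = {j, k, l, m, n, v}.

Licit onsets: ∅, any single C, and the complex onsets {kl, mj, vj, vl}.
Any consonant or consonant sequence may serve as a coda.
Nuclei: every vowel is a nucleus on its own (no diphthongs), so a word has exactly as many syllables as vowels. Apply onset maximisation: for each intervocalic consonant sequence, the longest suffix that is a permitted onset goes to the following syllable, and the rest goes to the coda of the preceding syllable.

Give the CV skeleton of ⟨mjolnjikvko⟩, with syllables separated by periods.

The vowels are o, i, o — 3 nuclei, so 3 syllables.
/o…i/ gap (V1→V2): cluster /lnj/ — the longest permitted-onset suffix is /j/; onset = /j/, preceding coda = /ln/.
/i…o/ gap (V2→V3): /kvk/; trying suffixes from longest down, /k/ is the first permitted one, so coda /kv/ | onset /k/.
So the parse is mjoln.jikv.ko.
Mapping each syllable to C/V: /mjoln/ → CCVCC, /jikv/ → CVCC, /ko/ → CV.

CCVCC.CVCC.CV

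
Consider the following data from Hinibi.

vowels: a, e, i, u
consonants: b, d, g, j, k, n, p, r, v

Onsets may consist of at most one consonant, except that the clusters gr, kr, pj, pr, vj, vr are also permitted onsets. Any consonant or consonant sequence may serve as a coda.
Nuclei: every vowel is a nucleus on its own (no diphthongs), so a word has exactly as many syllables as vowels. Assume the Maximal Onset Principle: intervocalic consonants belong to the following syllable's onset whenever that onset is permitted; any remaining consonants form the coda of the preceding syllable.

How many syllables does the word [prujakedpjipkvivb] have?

Nuclei (vowels): u, a, e, i, i → 5 syllables.

5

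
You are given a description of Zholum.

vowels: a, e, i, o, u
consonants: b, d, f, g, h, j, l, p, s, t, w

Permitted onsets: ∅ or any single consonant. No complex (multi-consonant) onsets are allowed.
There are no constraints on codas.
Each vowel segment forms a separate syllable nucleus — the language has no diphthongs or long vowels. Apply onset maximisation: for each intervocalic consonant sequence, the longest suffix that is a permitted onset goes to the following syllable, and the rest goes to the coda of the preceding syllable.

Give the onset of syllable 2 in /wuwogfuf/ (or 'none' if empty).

Nuclei (vowels): u, o, u → 3 syllables.
σ1/σ2 boundary: just /w/ — single C goes to the following onset.
σ2/σ3 boundary: /gf/ splits as /g/ + /f/ (/f/ is the longest suffix that is a licit onset).
Syllabification: wu.wog.fuf.
Syllable 2 is /wog/: onset /w/, nucleus /o/, coda /g/.

w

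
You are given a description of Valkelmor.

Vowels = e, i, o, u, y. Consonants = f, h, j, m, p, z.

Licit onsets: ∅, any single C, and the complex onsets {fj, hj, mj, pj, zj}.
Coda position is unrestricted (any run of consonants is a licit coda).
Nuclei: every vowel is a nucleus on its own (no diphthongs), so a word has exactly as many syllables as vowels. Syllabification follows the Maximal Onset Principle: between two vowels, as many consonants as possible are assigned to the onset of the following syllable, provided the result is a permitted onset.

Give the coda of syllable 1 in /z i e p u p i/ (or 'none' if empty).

Vowels present: i, e, u, i; each is a nucleus, giving 4 syllables.
σ1/σ2 boundary: no consonants, so the boundary falls immediately after /i/.
σ2/σ3 boundary: just /p/ — single C goes to the following onset.
σ3/σ4 boundary: just /p/ — single C goes to the following onset.
So the parse is zi.e.pu.pi.
Syllable 1 is /zi/: onset /z/, nucleus /i/, coda ∅.

none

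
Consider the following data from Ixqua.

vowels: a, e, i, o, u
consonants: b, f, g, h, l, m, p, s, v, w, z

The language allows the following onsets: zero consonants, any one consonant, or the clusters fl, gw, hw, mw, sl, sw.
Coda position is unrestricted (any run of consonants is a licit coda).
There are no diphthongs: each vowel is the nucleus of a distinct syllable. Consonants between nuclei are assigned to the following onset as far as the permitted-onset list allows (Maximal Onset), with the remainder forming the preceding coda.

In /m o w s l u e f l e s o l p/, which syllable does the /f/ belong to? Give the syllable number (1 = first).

4

The vowels are o, u, e, e, o — 5 nuclei, so 5 syllables.
Between /o/ (V1) and /u/ (V2): /wsl/ — longest licit onset from the right is /sl/, leaving /w/ as coda.
Between /u/ (V2) and /e/ (V3): no consonants, so the boundary falls immediately after /u/.
Between /e/ (V3) and /e/ (V4): cluster /fl/ — /fl/ is itself a permitted onset, so the whole cluster goes right; preceding coda = ∅.
Between /e/ (V4) and /o/ (V5): /s/ is a single consonant, so it becomes the next onset.
So the parse is mow.slu.e.fle.solp.
The /f/ is in the onset of syllable 4 (/fle/).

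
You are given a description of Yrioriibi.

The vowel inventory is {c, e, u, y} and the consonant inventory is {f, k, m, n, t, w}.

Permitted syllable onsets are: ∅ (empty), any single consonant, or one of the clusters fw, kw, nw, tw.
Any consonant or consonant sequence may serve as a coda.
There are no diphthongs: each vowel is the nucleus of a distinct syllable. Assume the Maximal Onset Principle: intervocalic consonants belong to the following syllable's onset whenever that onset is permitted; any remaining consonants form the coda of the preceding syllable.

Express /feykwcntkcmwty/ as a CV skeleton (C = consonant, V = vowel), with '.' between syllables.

CV.V.CCVCC.CVCC.CV

Nuclei (vowels): e, y, c, c, y → 5 syllables.
σ1/σ2 boundary: hiatus — the boundary sits between the two vowels.
σ2/σ3 boundary: /kw/ — entire cluster is a permitted onset → onset /kw/, coda ∅.
σ3/σ4 boundary: /ntk/ splits as /nt/ + /k/ (/k/ is the longest suffix that is a licit onset).
σ4/σ5 boundary: /mwt/ — longest licit onset from the right is /t/, leaving /mw/ as coda.
Syllabification: fe.y.kwcnt.kcmw.ty.
Mapping each syllable to C/V: /fe/ → CV, /y/ → V, /kwcnt/ → CCVCC, /kcmw/ → CVCC, /ty/ → CV.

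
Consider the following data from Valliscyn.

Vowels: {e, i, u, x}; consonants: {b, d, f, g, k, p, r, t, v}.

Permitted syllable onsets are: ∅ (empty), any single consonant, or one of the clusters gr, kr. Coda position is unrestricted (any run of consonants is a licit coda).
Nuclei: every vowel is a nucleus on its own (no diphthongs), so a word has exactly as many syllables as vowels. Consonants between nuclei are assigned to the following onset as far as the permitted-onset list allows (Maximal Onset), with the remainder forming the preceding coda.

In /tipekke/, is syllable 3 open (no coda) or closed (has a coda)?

Nuclei (vowels): i, e, e → 3 syllables.
Between /i/ (V1) and /e/ (V2): /p/ is a single consonant, so it becomes the next onset.
Between /e/ (V2) and /e/ (V3): /kk/ splits as /k/ + /k/ (/k/ is the longest suffix that is a licit onset).
Result: ti.pek.ke.
Syllable 3 is /ke/; it ends in its nucleus with no coda, so it is open.

open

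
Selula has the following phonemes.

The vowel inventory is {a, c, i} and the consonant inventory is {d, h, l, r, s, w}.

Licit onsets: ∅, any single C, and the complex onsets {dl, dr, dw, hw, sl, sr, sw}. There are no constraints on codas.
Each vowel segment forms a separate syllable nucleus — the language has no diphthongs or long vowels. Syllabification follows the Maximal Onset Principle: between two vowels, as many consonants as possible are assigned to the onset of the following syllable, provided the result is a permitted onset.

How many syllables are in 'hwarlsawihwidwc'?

5

Nuclei (vowels): a, a, i, i, c → 5 syllables.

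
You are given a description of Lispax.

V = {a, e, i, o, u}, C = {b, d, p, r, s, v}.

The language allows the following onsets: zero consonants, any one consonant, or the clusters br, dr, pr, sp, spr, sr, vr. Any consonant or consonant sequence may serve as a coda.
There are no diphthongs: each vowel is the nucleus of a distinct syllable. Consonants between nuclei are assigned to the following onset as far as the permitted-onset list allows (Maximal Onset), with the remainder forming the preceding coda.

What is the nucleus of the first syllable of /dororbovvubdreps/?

Vowels present: o, o, o, u, e; each is a nucleus, giving 5 syllables.
The first nucleus (vowel 1 from the left) is /o/.

o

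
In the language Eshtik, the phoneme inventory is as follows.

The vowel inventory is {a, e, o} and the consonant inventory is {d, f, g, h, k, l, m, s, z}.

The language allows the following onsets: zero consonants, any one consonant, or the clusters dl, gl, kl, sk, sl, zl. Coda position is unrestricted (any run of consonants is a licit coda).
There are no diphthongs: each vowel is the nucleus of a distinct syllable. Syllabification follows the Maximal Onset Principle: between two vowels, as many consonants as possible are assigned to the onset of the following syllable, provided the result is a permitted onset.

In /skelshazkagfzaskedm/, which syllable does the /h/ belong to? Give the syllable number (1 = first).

2

The vowels are e, a, a, a, e — 5 nuclei, so 5 syllables.
/e…a/ gap (V1→V2): cluster /lsh/ — the longest permitted-onset suffix is /h/; onset = /h/, preceding coda = /ls/.
/a…a/ gap (V2→V3): /zk/; trying suffixes from longest down, /k/ is the first permitted one, so coda /z/ | onset /k/.
/a…a/ gap (V3→V4): /gfz/ — longest licit onset from the right is /z/, leaving /gf/ as coda.
/a…e/ gap (V4→V5): cluster /sk/ — /sk/ is itself a permitted onset, so the whole cluster goes right; preceding coda = ∅.
Putting it together: skels.haz.kagf.za.skedm.
The /h/ is in the onset of syllable 2 (/haz/).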